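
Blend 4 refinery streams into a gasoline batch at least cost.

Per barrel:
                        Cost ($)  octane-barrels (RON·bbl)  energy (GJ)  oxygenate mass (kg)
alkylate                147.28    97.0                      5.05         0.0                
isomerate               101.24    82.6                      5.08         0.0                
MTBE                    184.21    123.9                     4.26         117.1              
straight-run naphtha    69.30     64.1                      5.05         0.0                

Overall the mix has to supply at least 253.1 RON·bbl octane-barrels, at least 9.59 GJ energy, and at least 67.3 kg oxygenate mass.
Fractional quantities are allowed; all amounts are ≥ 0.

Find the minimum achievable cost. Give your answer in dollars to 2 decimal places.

Let x1 = barrels of alkylate, x2 = barrels of isomerate, x3 = barrels of MTBE, x4 = barrels of straight-run naphtha.
min 147.28x1 + 101.24x2 + 184.21x3 + 69.3x4 with:
  97x1 + 82.6x2 + 123.9x3 + 64.1x4 ≥ 253.1   (octane-barrels)
  5.05x1 + 5.08x2 + 4.26x3 + 5.05x4 ≥ 9.59   (energy)
  117.1x3 ≥ 67.3   (oxygenate mass)
  x1, x2, x3, x4 ≥ 0.
The minimum-cost mix takes nothing from alkylate, isomerate — only MTBE, straight-run naphtha. Binding constraints: octane-barrels and oxygenate mass.
So MTBE = 0.574722 barrels, straight-run naphtha = 2.83763 barrels.
Total cost: 184.21·0.574722 + 69.3·2.83763 = 302.5173.

$302.52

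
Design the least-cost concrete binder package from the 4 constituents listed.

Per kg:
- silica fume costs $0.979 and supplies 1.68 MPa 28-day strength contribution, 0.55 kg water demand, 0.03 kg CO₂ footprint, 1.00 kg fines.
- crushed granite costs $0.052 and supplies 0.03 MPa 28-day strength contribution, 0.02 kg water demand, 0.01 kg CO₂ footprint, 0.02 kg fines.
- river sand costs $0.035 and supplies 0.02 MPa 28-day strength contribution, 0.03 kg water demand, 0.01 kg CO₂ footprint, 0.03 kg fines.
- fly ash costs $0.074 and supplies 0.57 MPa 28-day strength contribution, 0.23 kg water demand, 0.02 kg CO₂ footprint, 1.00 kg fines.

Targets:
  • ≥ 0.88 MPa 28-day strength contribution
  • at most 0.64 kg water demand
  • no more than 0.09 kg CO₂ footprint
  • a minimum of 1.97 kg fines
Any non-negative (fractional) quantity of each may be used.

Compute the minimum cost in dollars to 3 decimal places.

$0.146

Treat it as an LP. Let x1 = kg of silica fume, x2 = kg of crushed granite, x3 = kg of river sand, x4 = kg of fly ash.
Minimize 0.979x1 + 0.052x2 + 0.035x3 + 0.074x4 subject to:
  1.68x1 + 0.03x2 + 0.02x3 + 0.57x4 ≥ 0.88   (28-day strength contribution)
  0.55x1 + 0.02x2 + 0.03x3 + 0.23x4 ≤ 0.64   (water demand)
  0.03x1 + 0.01x2 + 0.01x3 + 0.02x4 ≤ 0.09   (CO₂ footprint)
  1x1 + 0.02x2 + 0.03x3 + 1x4 ≥ 1.97   (fines)
  x1, x2, x3, x4 ≥ 0.
The optimal basis is {fly ash}; silica fume, crushed granite, river sand drop out. There the fines constraint is tight.
So fly ash = 1.97 kg.
Objective = 0.074·1.97 = 0.14578.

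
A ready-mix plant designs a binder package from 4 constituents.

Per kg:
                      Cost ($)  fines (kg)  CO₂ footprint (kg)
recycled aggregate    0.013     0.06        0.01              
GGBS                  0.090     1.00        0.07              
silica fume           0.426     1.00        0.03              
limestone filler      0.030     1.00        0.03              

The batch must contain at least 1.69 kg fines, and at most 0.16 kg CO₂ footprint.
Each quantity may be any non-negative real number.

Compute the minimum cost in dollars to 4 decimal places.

Let x1 = kg of recycled aggregate, x2 = kg of GGBS, x3 = kg of silica fume, x4 = kg of limestone filler.
min 0.013x1 + 0.09x2 + 0.426x3 + 0.03x4 subject to:
  0.06x1 + 1x2 + 1x3 + 1x4 ≥ 1.69   (fines)
  0.01x1 + 0.07x2 + 0.03x3 + 0.03x4 ≤ 0.16   (CO₂ footprint)
  x1, x2, x3, x4 ≥ 0.
The cheapest feasible vertex uses only limestone filler; recycled aggregate, GGBS, silica fume are not used. There the fines constraint is tight.
That vertex is x4 = 1.69.
Hence cost = 0.03·1.69 = $0.050700.

$0.0507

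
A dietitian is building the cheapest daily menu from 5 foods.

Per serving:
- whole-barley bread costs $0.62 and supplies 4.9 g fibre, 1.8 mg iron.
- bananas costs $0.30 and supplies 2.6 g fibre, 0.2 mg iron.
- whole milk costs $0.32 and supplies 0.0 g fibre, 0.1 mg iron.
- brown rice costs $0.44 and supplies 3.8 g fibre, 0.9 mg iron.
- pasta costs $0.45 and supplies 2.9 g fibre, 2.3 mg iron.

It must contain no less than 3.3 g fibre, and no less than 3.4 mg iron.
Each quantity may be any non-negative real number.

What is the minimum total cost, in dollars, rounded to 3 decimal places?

Let x1 = servings of whole-barley bread, x2 = servings of bananas, x3 = servings of whole milk, x4 = servings of brown rice, x5 = servings of pasta.
Minimise 0.62x1 + 0.3x2 + 0.32x3 + 0.44x4 + 0.45x5 with:
  4.9x1 + 2.6x2 + 3.8x4 + 2.9x5 ≥ 3.3   (fibre)
  1.8x1 + 0.2x2 + 0.1x3 + 0.9x4 + 2.3x5 ≥ 3.4   (iron)
  x1, x2, x3, x4, x5 ≥ 0.
The minimum-cost mix takes nothing from whole-barley bread, bananas, whole milk, brown rice — only pasta. There the iron constraint is tight.
Optimal quantities: pasta = 1.478 servings.
Hence cost = 0.45·1.478 = $0.66510.

$0.665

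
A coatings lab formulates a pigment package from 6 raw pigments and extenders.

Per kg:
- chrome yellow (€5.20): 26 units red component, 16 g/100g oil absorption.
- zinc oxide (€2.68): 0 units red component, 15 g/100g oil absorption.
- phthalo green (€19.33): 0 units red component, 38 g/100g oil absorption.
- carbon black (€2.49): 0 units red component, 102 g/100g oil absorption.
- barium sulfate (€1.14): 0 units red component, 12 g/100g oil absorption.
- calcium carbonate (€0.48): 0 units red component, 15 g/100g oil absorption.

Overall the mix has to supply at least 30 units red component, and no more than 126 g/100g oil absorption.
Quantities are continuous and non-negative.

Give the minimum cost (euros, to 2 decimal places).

€6.00

Let x1 = kg of chrome yellow, x2 = kg of zinc oxide, x3 = kg of phthalo green, x4 = kg of carbon black, x5 = kg of barium sulfate, x6 = kg of calcium carbonate.
Minimise 5.2x1 + 2.68x2 + 19.33x3 + 2.49x4 + 1.14x5 + 0.48x6 with:
  26x1 ≥ 30   (red component)
  16x1 + 15x2 + 38x3 + 102x4 + 12x5 + 15x6 ≤ 126   (oil absorption)
  x1, x2, x3, x4, x5, x6 ≥ 0.
The minimum-cost mix takes nothing from zinc oxide, phthalo green, carbon black, barium sulfate, calcium carbonate — only chrome yellow. There the red component constraint is tight.
So chrome yellow = 1.154 kg.
Total cost: 5.2·1.154 = 6.0008.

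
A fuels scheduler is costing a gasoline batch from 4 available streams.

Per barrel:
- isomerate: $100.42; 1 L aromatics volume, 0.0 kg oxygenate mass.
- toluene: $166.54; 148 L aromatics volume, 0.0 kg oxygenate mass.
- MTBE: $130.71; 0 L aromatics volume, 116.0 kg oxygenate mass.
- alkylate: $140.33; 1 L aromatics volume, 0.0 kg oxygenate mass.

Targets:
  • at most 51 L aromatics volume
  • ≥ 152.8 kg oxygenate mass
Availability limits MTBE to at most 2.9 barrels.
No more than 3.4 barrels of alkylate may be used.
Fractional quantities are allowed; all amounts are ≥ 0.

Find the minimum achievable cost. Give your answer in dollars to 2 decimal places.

Let x1 = barrels of isomerate, x2 = barrels of toluene, x3 = barrels of MTBE, x4 = barrels of alkylate.
Minimize 100.42x1 + 166.54x2 + 130.71x3 + 140.33x4 s.t.:
  1x1 + 148x2 + 1x4 ≤ 51   (aromatics volume)
  116x3 ≥ 152.8   (oxygenate mass)
  x3 ≤ 2.9
  x4 ≤ 3.4
  x1, x2, x3, x4 ≥ 0.
The optimal basis is {MTBE}; isomerate, toluene, alkylate drop out. Binding constraint: oxygenate mass.
Solving gives x3 = 1.31724.
Objective = 130.71·1.31724 = 172.1764.

$172.18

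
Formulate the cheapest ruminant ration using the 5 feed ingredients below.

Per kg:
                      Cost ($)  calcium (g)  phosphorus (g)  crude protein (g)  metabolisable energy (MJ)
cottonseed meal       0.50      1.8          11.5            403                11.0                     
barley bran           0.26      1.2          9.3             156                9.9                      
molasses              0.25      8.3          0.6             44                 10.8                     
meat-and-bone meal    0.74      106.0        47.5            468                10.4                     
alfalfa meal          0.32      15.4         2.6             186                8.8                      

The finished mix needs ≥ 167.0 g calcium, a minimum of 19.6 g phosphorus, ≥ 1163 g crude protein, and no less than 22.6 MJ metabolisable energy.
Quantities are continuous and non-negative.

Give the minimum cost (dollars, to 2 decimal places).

Let x1 = kg of cottonseed meal, x2 = kg of barley bran, x3 = kg of molasses, x4 = kg of meat-and-bone meal, x5 = kg of alfalfa meal.
Minimise 0.5x1 + 0.26x2 + 0.25x3 + 0.74x4 + 0.32x5 s.t.:
  1.8x1 + 1.2x2 + 8.3x3 + 106x4 + 15.4x5 ≥ 167   (calcium)
  11.5x1 + 9.3x2 + 0.6x3 + 47.5x4 + 2.6x5 ≥ 19.6   (phosphorus)
  403x1 + 156x2 + 44x3 + 468x4 + 186x5 ≥ 1163   (crude protein)
  11x1 + 9.9x2 + 10.8x3 + 10.4x4 + 8.8x5 ≥ 22.6   (metabolisable energy)
  x1, x2, x3, x4, x5 ≥ 0.
The minimum-cost mix takes nothing from barley bran, molasses, alfalfa meal — only cottonseed meal, meat-and-bone meal. There the calcium and crude protein constraints are tight.
That vertex is x1 = 1.078, x4 = 1.557.
Objective = 0.5·1.078 + 0.74·1.557 = 1.6912.

$1.69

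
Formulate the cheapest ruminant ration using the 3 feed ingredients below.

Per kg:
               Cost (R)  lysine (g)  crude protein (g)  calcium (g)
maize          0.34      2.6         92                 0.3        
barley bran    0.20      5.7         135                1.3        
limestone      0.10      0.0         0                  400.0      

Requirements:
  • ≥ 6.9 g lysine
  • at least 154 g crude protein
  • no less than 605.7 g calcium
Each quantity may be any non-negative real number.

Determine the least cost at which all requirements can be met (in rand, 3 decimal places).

R0.393

This is a linear program. Let x1 = kg of maize, x2 = kg of barley bran, x3 = kg of limestone.
min 0.34x1 + 0.2x2 + 0.1x3 s.t.:
  2.6x1 + 5.7x2 ≥ 6.9   (lysine)
  92x1 + 135x2 ≥ 154   (crude protein)
  0.3x1 + 1.3x2 + 400x3 ≥ 605.7   (calcium)
  x1, x2, x3 ≥ 0.
At the optimum only barley bran, limestone are positive (maize = 0). The lysine and calcium requirements are met with equality.
That vertex is x2 = 1.211, x3 = 1.51.
Objective = 0.2·1.211 + 0.1·1.51 = 0.39320.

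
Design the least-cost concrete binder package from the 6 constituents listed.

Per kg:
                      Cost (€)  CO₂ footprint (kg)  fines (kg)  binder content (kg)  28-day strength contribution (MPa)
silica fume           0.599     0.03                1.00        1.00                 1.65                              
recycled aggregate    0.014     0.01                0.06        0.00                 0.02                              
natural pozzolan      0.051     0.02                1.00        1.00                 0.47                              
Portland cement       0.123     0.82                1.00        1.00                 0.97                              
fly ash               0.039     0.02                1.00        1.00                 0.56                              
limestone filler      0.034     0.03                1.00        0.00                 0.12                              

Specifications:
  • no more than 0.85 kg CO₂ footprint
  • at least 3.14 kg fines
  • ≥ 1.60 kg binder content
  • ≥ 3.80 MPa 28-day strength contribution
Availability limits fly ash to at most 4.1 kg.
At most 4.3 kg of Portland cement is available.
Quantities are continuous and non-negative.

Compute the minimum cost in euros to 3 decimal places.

€0.323

This is a linear program. Let x1 = kg of silica fume, x2 = kg of recycled aggregate, x3 = kg of natural pozzolan, x4 = kg of Portland cement, x5 = kg of fly ash, x6 = kg of limestone filler.
Minimise 0.599x1 + 0.014x2 + 0.051x3 + 0.123x4 + 0.039x5 + 0.034x6 subject to:
  0.03x1 + 0.01x2 + 0.02x3 + 0.82x4 + 0.02x5 + 0.03x6 ≤ 0.85   (CO₂ footprint)
  1x1 + 0.06x2 + 1x3 + 1x4 + 1x5 + 1x6 ≥ 3.14   (fines)
  1x1 + 1x3 + 1x4 + 1x5 ≥ 1.6   (binder content)
  1.65x1 + 0.02x2 + 0.47x3 + 0.97x4 + 0.56x5 + 0.12x6 ≥ 3.8   (28-day strength contribution)
  x5 ≤ 4.1
  x4 ≤ 4.3
  x1, x2, x3, x4, x5, x6 ≥ 0.
The minimum-cost mix takes nothing from silica fume, recycled aggregate, Portland cement, limestone filler — only natural pozzolan, fly ash. The 28-day strength contribution and the fly ash cap requirements are met with equality.
That vertex is x3 = 3.2, x5 = 4.1.
Cost = 0.051·3.2 + 0.039·4.1 = 0.32310.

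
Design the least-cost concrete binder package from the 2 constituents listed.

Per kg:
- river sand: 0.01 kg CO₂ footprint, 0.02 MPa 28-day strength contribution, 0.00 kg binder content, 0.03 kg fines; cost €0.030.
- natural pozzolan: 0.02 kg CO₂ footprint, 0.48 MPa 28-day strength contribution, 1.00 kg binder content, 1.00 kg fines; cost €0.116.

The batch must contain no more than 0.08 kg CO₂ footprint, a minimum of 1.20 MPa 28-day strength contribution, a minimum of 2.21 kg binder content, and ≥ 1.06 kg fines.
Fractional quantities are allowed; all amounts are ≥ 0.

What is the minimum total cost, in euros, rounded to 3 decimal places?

Treat it as an LP. Let x1 = kg of river sand, x2 = kg of natural pozzolan.
min 0.03x1 + 0.116x2 subject to:
  0.01x1 + 0.02x2 ≤ 0.08   (CO₂ footprint)
  0.02x1 + 0.48x2 ≥ 1.2   (28-day strength contribution)
  1x2 ≥ 2.21   (binder content)
  0.03x1 + 1x2 ≥ 1.06   (fines)
  x1, x2 ≥ 0.
The optimal basis is {natural pozzolan}; river sand drops out. There the 28-day strength contribution constraint is tight.
Optimal quantities: natural pozzolan = 2.5 kg.
Hence cost = 0.116·2.5 = €0.29000.

€0.290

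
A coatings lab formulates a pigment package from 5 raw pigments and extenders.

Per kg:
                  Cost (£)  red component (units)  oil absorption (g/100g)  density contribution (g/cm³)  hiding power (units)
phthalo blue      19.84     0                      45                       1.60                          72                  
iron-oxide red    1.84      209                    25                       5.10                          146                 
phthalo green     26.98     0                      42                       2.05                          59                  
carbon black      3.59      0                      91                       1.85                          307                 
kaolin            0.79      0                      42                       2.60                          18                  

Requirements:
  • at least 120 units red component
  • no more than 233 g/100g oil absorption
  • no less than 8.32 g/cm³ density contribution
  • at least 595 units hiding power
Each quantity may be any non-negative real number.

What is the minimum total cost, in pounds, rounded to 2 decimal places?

Let x1 = kg of phthalo blue, x2 = kg of iron-oxide red, x3 = kg of phthalo green, x4 = kg of carbon black, x5 = kg of kaolin.
Minimise 19.84x1 + 1.84x2 + 26.98x3 + 3.59x4 + 0.79x5 s.t.:
  209x2 ≥ 120   (red component)
  45x1 + 25x2 + 42x3 + 91x4 + 42x5 ≤ 233   (oil absorption)
  1.6x1 + 5.1x2 + 2.05x3 + 1.85x4 + 2.6x5 ≥ 8.32   (density contribution)
  72x1 + 146x2 + 59x3 + 307x4 + 18x5 ≥ 595   (hiding power)
  x1, x2, x3, x4, x5 ≥ 0.
At the optimum only iron-oxide red, carbon black are positive (phthalo blue, phthalo green, kaolin = 0). The density contribution and hiding power requirements are met with equality.
So iron-oxide red = 1.122 kg, carbon black = 1.405 kg.
Total cost: 1.84·1.122 + 3.59·1.405 = 7.1084.

£7.11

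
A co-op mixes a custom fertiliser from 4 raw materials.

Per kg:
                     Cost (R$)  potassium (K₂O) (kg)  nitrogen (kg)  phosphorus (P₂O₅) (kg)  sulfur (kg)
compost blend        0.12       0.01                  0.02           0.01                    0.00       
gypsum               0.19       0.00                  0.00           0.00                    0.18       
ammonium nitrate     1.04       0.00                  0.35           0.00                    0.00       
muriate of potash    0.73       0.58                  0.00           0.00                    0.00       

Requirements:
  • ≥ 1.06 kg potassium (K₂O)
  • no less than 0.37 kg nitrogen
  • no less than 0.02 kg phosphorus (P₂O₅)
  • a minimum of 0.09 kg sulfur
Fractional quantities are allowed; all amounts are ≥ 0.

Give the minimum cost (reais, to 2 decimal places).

R$2.62

Set it up as a linear program. Let x1 = kg of compost blend, x2 = kg of gypsum, x3 = kg of ammonium nitrate, x4 = kg of muriate of potash.
Minimize 0.12x1 + 0.19x2 + 1.04x3 + 0.73x4 subject to:
  0.01x1 + 0.58x4 ≥ 1.06   (potassium (K₂O))
  0.02x1 + 0.35x3 ≥ 0.37   (nitrogen)
  0.01x1 ≥ 0.02   (phosphorus (P₂O₅))
  0.18x2 ≥ 0.09   (sulfur)
  x1, x2, x3, x4 ≥ 0.
All 4 inputs are positive at the optimum. The potassium (K₂O), nitrogen, phosphorus (P₂O₅), sulfur requirements are met with equality.
Solving gives x1 = 2, x2 = 0.5, x3 = 0.9429, x4 = 1.793.
Objective = 0.12·2 + 0.19·0.5 + 1.04·0.9429 + 0.73·1.793 = 2.6245.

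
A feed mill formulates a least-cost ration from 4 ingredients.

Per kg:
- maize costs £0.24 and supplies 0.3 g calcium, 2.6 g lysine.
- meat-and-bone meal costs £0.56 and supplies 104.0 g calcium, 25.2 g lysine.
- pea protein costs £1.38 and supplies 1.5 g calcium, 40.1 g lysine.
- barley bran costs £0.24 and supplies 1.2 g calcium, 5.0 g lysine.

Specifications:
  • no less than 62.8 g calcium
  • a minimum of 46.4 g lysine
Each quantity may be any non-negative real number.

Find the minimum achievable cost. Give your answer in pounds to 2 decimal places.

£1.03

Let x1 = kg of maize, x2 = kg of meat-and-bone meal, x3 = kg of pea protein, x4 = kg of barley bran.
min 0.24x1 + 0.56x2 + 1.38x3 + 0.24x4 subject to:
  0.3x1 + 104x2 + 1.5x3 + 1.2x4 ≥ 62.8   (calcium)
  2.6x1 + 25.2x2 + 40.1x3 + 5x4 ≥ 46.4   (lysine)
  x1, x2, x3, x4 ≥ 0.
At the optimum only meat-and-bone meal is positive (maize, pea protein, barley bran = 0). The lysine requirement is met with equality.
That vertex is x2 = 1.841.
Hence cost = 0.56·1.841 = £1.0310.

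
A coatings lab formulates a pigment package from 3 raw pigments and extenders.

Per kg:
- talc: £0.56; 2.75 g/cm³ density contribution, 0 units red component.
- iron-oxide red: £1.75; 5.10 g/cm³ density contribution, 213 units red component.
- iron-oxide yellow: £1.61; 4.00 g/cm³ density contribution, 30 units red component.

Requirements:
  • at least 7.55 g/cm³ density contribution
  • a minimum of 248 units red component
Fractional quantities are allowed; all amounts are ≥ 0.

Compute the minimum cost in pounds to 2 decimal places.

£2.37

Set it up as a linear program. Let x1 = kg of talc, x2 = kg of iron-oxide red, x3 = kg of iron-oxide yellow.
Minimize 0.56x1 + 1.75x2 + 1.61x3 with:
  2.75x1 + 5.1x2 + 4x3 ≥ 7.55   (density contribution)
  213x2 + 30x3 ≥ 248   (red component)
  x1, x2, x3 ≥ 0.
At the optimum only talc, iron-oxide red are positive (iron-oxide yellow = 0). Binding constraints: density contribution and red component.
That vertex is x1 = 0.5862, x2 = 1.164.
Hence cost = 0.56·0.5862 + 1.75·1.164 = £2.3653.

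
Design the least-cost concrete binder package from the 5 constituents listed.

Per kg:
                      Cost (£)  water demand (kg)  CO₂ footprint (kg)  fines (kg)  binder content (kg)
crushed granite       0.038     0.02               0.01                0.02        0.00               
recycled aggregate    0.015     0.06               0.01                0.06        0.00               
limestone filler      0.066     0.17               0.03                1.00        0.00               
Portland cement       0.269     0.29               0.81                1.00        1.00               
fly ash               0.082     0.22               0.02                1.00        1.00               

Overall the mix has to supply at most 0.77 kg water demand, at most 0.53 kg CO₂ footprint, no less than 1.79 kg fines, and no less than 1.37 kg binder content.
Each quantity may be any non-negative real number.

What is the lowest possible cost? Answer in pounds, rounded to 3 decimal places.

£0.140

Let x1 = kg of crushed granite, x2 = kg of recycled aggregate, x3 = kg of limestone filler, x4 = kg of Portland cement, x5 = kg of fly ash.
Minimize 0.038x1 + 0.015x2 + 0.066x3 + 0.269x4 + 0.082x5 s.t.:
  0.02x1 + 0.06x2 + 0.17x3 + 0.29x4 + 0.22x5 ≤ 0.77   (water demand)
  0.01x1 + 0.01x2 + 0.03x3 + 0.81x4 + 0.02x5 ≤ 0.53   (CO₂ footprint)
  0.02x1 + 0.06x2 + 1x3 + 1x4 + 1x5 ≥ 1.79   (fines)
  1x4 + 1x5 ≥ 1.37   (binder content)
  x1, x2, x3, x4, x5 ≥ 0.
At the optimum only limestone filler, fly ash are positive (crushed granite, recycled aggregate, Portland cement = 0). Binding constraints: fines and binder content.
Optimal quantities: limestone filler = 0.42 kg, fly ash = 1.37 kg.
Total cost: 0.066·0.42 + 0.082·1.37 = 0.14006.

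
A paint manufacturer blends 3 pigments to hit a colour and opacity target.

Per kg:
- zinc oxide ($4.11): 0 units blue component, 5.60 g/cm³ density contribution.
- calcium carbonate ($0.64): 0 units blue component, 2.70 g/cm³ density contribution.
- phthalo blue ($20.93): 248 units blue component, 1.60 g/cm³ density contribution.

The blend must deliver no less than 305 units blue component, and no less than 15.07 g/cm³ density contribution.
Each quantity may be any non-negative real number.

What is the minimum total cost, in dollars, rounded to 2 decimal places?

$28.85

Let x1 = kg of zinc oxide, x2 = kg of calcium carbonate, x3 = kg of phthalo blue.
Minimize 4.11x1 + 0.64x2 + 20.93x3 s.t.:
  248x3 ≥ 305   (blue component)
  5.6x1 + 2.7x2 + 1.6x3 ≥ 15.07   (density contribution)
  x1, x2, x3 ≥ 0.
The optimal basis is {calcium carbonate, phthalo blue}; zinc oxide drops out. Binding constraints: blue component and density contribution.
So calcium carbonate = 4.853 kg, phthalo blue = 1.23 kg.
Cost = 0.64·4.853 + 20.93·1.23 = 28.8498.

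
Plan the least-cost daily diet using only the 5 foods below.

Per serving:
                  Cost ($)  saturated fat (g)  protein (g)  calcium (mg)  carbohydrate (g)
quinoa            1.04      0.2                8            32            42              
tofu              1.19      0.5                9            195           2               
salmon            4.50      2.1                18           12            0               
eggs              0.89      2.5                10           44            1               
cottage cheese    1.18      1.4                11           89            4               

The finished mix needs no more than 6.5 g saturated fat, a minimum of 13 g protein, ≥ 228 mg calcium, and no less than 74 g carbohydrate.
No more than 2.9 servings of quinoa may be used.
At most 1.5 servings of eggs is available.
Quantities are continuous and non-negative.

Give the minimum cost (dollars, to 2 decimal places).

$2.84

This is a linear program. Let x1 = servings of quinoa, x2 = servings of tofu, x3 = servings of salmon, x4 = servings of eggs, x5 = servings of cottage cheese.
min 1.04x1 + 1.19x2 + 4.5x3 + 0.89x4 + 1.18x5 with:
  0.2x1 + 0.5x2 + 2.1x3 + 2.5x4 + 1.4x5 ≤ 6.5   (saturated fat)
  8x1 + 9x2 + 18x3 + 10x4 + 11x5 ≥ 13   (protein)
  32x1 + 195x2 + 12x3 + 44x4 + 89x5 ≥ 228   (calcium)
  42x1 + 2x2 + 1x4 + 4x5 ≥ 74   (carbohydrate)
  x1 ≤ 2.9
  x4 ≤ 1.5
  x1, x2, x3, x4, x5 ≥ 0.
The optimal basis is {quinoa, tofu}; salmon, eggs, cottage cheese drop out. The calcium and carbohydrate requirements are met with equality.
Optimal quantities: quinoa = 1.72 servings, tofu = 0.887 servings.
Objective = 1.04·1.72 + 1.19·0.887 = 2.8443.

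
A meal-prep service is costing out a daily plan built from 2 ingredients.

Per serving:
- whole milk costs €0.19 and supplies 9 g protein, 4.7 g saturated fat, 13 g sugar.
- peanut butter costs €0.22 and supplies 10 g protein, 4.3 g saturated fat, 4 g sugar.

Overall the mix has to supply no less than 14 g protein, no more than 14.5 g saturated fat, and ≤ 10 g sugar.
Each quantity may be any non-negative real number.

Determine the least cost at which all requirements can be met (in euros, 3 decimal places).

Treat it as an LP. Let x1 = servings of whole milk, x2 = servings of peanut butter.
Minimise 0.19x1 + 0.22x2 subject to:
  9x1 + 10x2 ≥ 14   (protein)
  4.7x1 + 4.3x2 ≤ 14.5   (saturated fat)
  13x1 + 4x2 ≤ 10   (sugar)
  x1, x2 ≥ 0.
Both inputs are positive at the optimum. Binding constraints: protein and sugar.
That vertex is x1 = 0.4681, x2 = 0.9787.
Total cost: 0.19·0.4681 + 0.22·0.9787 = 0.30425.

€0.304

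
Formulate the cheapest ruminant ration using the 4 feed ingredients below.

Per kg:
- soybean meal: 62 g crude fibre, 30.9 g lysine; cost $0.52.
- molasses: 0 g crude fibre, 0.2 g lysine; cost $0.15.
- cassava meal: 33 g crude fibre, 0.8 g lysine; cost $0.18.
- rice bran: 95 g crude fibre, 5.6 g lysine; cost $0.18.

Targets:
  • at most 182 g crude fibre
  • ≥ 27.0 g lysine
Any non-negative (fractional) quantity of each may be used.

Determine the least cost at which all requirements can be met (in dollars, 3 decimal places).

Let x1 = kg of soybean meal, x2 = kg of molasses, x3 = kg of cassava meal, x4 = kg of rice bran.
Minimise 0.52x1 + 0.15x2 + 0.18x3 + 0.18x4 with:
  62x1 + 33x3 + 95x4 ≤ 182   (crude fibre)
  30.9x1 + 0.2x2 + 0.8x3 + 5.6x4 ≥ 27   (lysine)
  x1, x2, x3, x4 ≥ 0.
The optimal basis is {soybean meal}; molasses, cassava meal, rice bran drop out. The lysine requirement is met with equality.
Solving gives x1 = 0.8738.
Objective = 0.52·0.8738 = 0.45438.

$0.454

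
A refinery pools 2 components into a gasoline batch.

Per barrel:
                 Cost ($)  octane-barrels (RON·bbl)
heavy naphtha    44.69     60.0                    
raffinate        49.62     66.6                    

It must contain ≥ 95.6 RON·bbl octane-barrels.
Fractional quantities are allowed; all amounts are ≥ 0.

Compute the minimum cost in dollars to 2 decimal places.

This is a linear program. Let x1 = barrels of heavy naphtha, x2 = barrels of raffinate.
min 44.69x1 + 49.62x2 subject to:
  60x1 + 66.6x2 ≥ 95.6   (octane-barrels)
  x1, x2 ≥ 0.
The cheapest feasible vertex uses only heavy naphtha; raffinate is not used. Binding constraint: octane-barrels.
Solving gives x1 = 1.59333.
Hence cost = 44.69·1.59333 = $71.2059.

$71.21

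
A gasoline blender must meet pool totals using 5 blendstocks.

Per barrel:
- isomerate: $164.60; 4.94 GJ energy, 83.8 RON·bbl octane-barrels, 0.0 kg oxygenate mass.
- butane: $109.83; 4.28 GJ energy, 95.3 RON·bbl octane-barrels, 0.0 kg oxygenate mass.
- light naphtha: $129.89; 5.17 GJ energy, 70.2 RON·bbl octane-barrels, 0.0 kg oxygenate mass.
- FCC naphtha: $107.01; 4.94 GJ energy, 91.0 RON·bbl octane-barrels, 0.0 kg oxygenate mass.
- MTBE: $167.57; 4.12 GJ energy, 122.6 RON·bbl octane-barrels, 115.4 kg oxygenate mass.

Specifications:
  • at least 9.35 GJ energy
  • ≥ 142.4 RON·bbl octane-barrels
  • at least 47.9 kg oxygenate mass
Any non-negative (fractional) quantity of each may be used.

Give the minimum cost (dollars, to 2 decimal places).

Treat it as an LP. Let x1 = barrels of isomerate, x2 = barrels of butane, x3 = barrels of light naphtha, x4 = barrels of FCC naphtha, x5 = barrels of MTBE.
min 164.6x1 + 109.83x2 + 129.89x3 + 107.01x4 + 167.57x5 with:
  4.94x1 + 4.28x2 + 5.17x3 + 4.94x4 + 4.12x5 ≥ 9.35   (energy)
  83.8x1 + 95.3x2 + 70.2x3 + 91x4 + 122.6x5 ≥ 142.4   (octane-barrels)
  115.4x5 ≥ 47.9   (oxygenate mass)
  x1, x2, x3, x4, x5 ≥ 0.
The optimal basis is {FCC naphtha, MTBE}; isomerate, butane, light naphtha drop out. Binding constraints: energy and oxygenate mass.
So FCC naphtha = 1.5465 barrels, MTBE = 0.41508 barrels.
Objective = 107.01·1.5465 + 167.57·0.41508 = 235.0459.

$235.05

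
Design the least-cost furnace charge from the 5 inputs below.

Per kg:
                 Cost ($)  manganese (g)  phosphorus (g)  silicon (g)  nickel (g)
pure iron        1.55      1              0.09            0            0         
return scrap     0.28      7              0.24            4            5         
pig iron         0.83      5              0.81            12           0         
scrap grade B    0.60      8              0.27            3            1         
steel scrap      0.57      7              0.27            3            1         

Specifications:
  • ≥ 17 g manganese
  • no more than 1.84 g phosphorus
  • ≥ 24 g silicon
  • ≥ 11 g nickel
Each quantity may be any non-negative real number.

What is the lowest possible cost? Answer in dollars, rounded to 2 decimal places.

$1.67

Treat it as an LP. Let x1 = kg of pure iron, x2 = kg of return scrap, x3 = kg of pig iron, x4 = kg of scrap grade B, x5 = kg of steel scrap.
Minimize 1.55x1 + 0.28x2 + 0.83x3 + 0.6x4 + 0.57x5 with:
  1x1 + 7x2 + 5x3 + 8x4 + 7x5 ≥ 17   (manganese)
  0.09x1 + 0.24x2 + 0.81x3 + 0.27x4 + 0.27x5 ≤ 1.84   (phosphorus)
  4x2 + 12x3 + 3x4 + 3x5 ≥ 24   (silicon)
  5x2 + 1x4 + 1x5 ≥ 11   (nickel)
  x1, x2, x3, x4, x5 ≥ 0.
The optimal basis is {return scrap, pig iron}; pure iron, scrap grade B, steel scrap drop out. The silicon and nickel requirements are met with equality.
So return scrap = 2.2 kg, pig iron = 1.267 kg.
Objective = 0.28·2.2 + 0.83·1.267 = 1.6676.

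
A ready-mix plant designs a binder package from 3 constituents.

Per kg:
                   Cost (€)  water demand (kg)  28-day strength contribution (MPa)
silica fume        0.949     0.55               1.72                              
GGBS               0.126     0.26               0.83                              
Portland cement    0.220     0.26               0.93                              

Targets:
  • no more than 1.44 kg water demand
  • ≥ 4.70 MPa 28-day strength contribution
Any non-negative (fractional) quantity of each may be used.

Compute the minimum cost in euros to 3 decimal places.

Let x1 = kg of silica fume, x2 = kg of GGBS, x3 = kg of Portland cement.
Minimize 0.949x1 + 0.126x2 + 0.22x3 s.t.:
  0.55x1 + 0.26x2 + 0.26x3 ≤ 1.44   (water demand)
  1.72x1 + 0.83x2 + 0.93x3 ≥ 4.7   (28-day strength contribution)
  x1, x2, x3 ≥ 0.
The cheapest feasible vertex uses only GGBS, Portland cement; silica fume is not used. Binding constraints: water demand and 28-day strength contribution.
Solving gives x2 = 4.508, x3 = 1.031.
Cost = 0.126·4.508 + 0.22·1.031 = 0.79483.

€0.795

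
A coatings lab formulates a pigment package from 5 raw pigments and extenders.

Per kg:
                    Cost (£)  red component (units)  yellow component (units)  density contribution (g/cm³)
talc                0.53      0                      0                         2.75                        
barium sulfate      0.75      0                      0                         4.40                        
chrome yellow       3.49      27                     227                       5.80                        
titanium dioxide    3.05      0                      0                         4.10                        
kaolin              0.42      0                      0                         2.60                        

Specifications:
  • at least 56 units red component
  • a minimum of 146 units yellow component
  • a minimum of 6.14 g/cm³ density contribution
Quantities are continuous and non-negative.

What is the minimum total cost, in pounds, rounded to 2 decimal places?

Let x1 = kg of talc, x2 = kg of barium sulfate, x3 = kg of chrome yellow, x4 = kg of titanium dioxide, x5 = kg of kaolin.
Minimize 0.53x1 + 0.75x2 + 3.49x3 + 3.05x4 + 0.42x5 s.t.:
  27x3 ≥ 56   (red component)
  227x3 ≥ 146   (yellow component)
  2.75x1 + 4.4x2 + 5.8x3 + 4.1x4 + 2.6x5 ≥ 6.14   (density contribution)
  x1, x2, x3, x4, x5 ≥ 0.
The optimal basis is {chrome yellow}; talc, barium sulfate, titanium dioxide, kaolin drop out. Binding constraint: red component.
That vertex is x3 = 2.074.
Hence cost = 3.49·2.074 = £7.2383.

£7.24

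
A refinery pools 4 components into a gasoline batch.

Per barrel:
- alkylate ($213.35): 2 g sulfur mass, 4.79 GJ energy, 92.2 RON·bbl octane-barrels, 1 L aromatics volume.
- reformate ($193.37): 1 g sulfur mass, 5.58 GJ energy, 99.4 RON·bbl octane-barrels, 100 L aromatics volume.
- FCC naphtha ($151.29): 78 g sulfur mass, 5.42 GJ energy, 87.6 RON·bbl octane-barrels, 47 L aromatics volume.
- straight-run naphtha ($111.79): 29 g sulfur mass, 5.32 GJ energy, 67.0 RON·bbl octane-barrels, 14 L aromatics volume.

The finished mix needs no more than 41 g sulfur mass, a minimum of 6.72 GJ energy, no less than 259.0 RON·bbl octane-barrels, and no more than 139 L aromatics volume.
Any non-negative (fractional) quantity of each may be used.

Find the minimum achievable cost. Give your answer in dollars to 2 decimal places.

Treat it as an LP. Let x1 = barrels of alkylate, x2 = barrels of reformate, x3 = barrels of FCC naphtha, x4 = barrels of straight-run naphtha.
min 213.35x1 + 193.37x2 + 151.29x3 + 111.79x4 s.t.:
  2x1 + 1x2 + 78x3 + 29x4 ≤ 41   (sulfur mass)
  4.79x1 + 5.58x2 + 5.42x3 + 5.32x4 ≥ 6.72   (energy)
  92.2x1 + 99.4x2 + 87.6x3 + 67x4 ≥ 259   (octane-barrels)
  1x1 + 100x2 + 47x3 + 14x4 ≤ 139   (aromatics volume)
  x1, x2, x3, x4 ≥ 0.
The cheapest feasible vertex uses only alkylate, reformate, straight-run naphtha; FCC naphtha is not used. There the sulfur mass, octane-barrels, aromatics volume constraints are tight.
So alkylate = 0.548021 barrels, reformate = 1.19766 barrels, straight-run naphtha = 1.3347 barrels.
Hence cost = 213.35·0.548021 + 193.37·1.19766 + 111.79·1.3347 = $497.7179.

$497.72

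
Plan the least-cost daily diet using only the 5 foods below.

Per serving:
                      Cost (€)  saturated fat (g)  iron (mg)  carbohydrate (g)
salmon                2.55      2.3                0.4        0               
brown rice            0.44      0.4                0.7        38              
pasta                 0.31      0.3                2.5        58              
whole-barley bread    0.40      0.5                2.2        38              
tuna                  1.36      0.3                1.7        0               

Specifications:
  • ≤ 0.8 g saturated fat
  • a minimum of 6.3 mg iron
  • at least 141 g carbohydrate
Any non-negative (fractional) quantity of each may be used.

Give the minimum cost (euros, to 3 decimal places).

€0.781

Let x1 = servings of salmon, x2 = servings of brown rice, x3 = servings of pasta, x4 = servings of whole-barley bread, x5 = servings of tuna.
Minimise 2.55x1 + 0.44x2 + 0.31x3 + 0.4x4 + 1.36x5 s.t.:
  2.3x1 + 0.4x2 + 0.3x3 + 0.5x4 + 0.3x5 ≤ 0.8   (saturated fat)
  0.4x1 + 0.7x2 + 2.5x3 + 2.2x4 + 1.7x5 ≥ 6.3   (iron)
  38x2 + 58x3 + 38x4 ≥ 141   (carbohydrate)
  x1, x2, x3, x4, x5 ≥ 0.
The cheapest feasible vertex uses only pasta; salmon, brown rice, whole-barley bread, tuna are not used. The iron requirement is met with equality.
That vertex is x3 = 2.52.
Objective = 0.31·2.52 = 0.78120.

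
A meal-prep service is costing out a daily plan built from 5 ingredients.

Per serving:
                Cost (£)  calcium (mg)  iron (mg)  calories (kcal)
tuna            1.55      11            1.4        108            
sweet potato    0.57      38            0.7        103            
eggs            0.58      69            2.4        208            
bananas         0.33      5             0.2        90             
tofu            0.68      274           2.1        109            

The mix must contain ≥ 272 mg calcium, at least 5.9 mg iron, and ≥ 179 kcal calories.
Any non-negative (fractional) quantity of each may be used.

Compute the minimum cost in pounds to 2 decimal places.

Let x1 = servings of tuna, x2 = servings of sweet potato, x3 = servings of eggs, x4 = servings of bananas, x5 = servings of tofu.
Minimise 1.55x1 + 0.57x2 + 0.58x3 + 0.33x4 + 0.68x5 s.t.:
  11x1 + 38x2 + 69x3 + 5x4 + 274x5 ≥ 272   (calcium)
  1.4x1 + 0.7x2 + 2.4x3 + 0.2x4 + 2.1x5 ≥ 5.9   (iron)
  108x1 + 103x2 + 208x3 + 90x4 + 109x5 ≥ 179   (calories)
  x1, x2, x3, x4, x5 ≥ 0.
At the optimum only eggs, tofu are positive (tuna, sweet potato, bananas = 0). Binding constraints: calcium and iron.
Solving gives x3 = 2.039, x5 = 0.4792.
Total cost: 0.58·2.039 + 0.68·0.4792 = 1.5085.

£1.51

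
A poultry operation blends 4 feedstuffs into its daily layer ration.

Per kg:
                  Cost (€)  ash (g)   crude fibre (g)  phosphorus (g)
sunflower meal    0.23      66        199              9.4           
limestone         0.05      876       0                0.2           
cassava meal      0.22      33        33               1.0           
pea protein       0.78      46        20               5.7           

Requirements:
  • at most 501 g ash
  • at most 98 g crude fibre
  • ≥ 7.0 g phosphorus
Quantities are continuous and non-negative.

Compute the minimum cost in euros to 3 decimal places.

This is a linear program. Let x1 = kg of sunflower meal, x2 = kg of limestone, x3 = kg of cassava meal, x4 = kg of pea protein.
Minimize 0.23x1 + 0.05x2 + 0.22x3 + 0.78x4 with:
  66x1 + 876x2 + 33x3 + 46x4 ≤ 501   (ash)
  199x1 + 33x3 + 20x4 ≤ 98   (crude fibre)
  9.4x1 + 0.2x2 + 1x3 + 5.7x4 ≥ 7   (phosphorus)
  x1, x2, x3, x4 ≥ 0.
The optimal basis is {sunflower meal, pea protein}; limestone, cassava meal drop out. The crude fibre and phosphorus requirements are met with equality.
That vertex is x1 = 0.4424, x4 = 0.4986.
Objective = 0.23·0.4424 + 0.78·0.4986 = 0.49066.

€0.491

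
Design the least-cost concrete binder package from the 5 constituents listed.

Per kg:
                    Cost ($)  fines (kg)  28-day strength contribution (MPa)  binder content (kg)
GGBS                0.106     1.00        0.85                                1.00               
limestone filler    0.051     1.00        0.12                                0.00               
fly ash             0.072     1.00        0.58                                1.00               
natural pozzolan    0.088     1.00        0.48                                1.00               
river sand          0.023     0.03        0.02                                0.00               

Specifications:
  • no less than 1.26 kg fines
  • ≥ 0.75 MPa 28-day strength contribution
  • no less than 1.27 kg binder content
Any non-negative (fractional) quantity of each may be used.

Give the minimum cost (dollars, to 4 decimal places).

Let x1 = kg of GGBS, x2 = kg of limestone filler, x3 = kg of fly ash, x4 = kg of natural pozzolan, x5 = kg of river sand.
min 0.106x1 + 0.051x2 + 0.072x3 + 0.088x4 + 0.023x5 subject to:
  1x1 + 1x2 + 1x3 + 1x4 + 0.03x5 ≥ 1.26   (fines)
  0.85x1 + 0.12x2 + 0.58x3 + 0.48x4 + 0.02x5 ≥ 0.75   (28-day strength contribution)
  1x1 + 1x3 + 1x4 ≥ 1.27   (binder content)
  x1, x2, x3, x4, x5 ≥ 0.
At the optimum only fly ash is positive (GGBS, limestone filler, natural pozzolan, river sand = 0). There the 28-day strength contribution constraint is tight.
That vertex is x3 = 1.293.
Total cost: 0.072·1.293 = 0.093096.

$0.0931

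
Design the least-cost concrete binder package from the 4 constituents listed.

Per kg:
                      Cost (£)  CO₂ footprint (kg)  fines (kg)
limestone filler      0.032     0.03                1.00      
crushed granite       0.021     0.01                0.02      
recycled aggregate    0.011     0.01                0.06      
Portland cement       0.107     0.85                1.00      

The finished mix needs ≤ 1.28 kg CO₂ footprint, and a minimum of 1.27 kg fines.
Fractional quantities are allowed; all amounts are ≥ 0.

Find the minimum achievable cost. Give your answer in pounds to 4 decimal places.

Let x1 = kg of limestone filler, x2 = kg of crushed granite, x3 = kg of recycled aggregate, x4 = kg of Portland cement.
min 0.032x1 + 0.021x2 + 0.011x3 + 0.107x4 subject to:
  0.03x1 + 0.01x2 + 0.01x3 + 0.85x4 ≤ 1.28   (CO₂ footprint)
  1x1 + 0.02x2 + 0.06x3 + 1x4 ≥ 1.27   (fines)
  x1, x2, x3, x4 ≥ 0.
The optimal basis is {limestone filler}; crushed granite, recycled aggregate, Portland cement drop out. Binding constraint: fines.
So limestone filler = 1.27 kg.
Objective = 0.032·1.27 = 0.040640.

£0.0406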